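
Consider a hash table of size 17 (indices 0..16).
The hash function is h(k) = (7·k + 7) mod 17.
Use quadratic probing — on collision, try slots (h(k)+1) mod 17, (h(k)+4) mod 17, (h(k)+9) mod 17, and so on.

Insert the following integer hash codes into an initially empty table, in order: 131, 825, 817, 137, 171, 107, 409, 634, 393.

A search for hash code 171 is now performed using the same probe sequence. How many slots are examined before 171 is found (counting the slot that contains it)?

131 hashes to 6; slot 6 is free => place at 6.
825 hashes to 2; slot 2 is free => place at 2.
817 hashes to 14; slot 14 is free => place at 14.
137 hashes to 14; 14 taken => place at 15.
171 hashes to 14; 14,15 taken => place at 1.
107 hashes to 8; slot 8 is free => place at 8.
409 hashes to 14; 14,15,1,6 taken => place at 13.
634 hashes to 8; 8 taken => place at 9.
393 hashes to 4; slot 4 is free => place at 4.
Table: [∅, 171, 825, ∅, 393, ∅, 131, ∅, 107, 634, ∅, ∅, ∅, 409, 817, 137, ∅]
Lookup 171: h=14, probe 14,15,1 → found at 1.

3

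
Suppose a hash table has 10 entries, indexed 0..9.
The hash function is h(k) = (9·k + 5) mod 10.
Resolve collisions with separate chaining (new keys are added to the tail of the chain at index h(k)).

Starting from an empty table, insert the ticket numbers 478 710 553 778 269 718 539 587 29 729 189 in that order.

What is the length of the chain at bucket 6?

5

Insert 478: h=7, bucket 7 empty -> new chain.
Insert 710: h=5, bucket 5 empty -> new chain.
Insert 553: h=2, bucket 2 empty -> new chain.
Insert 778: h=7, bucket 7 nonempty -> append to chain.
Insert 269: h=6, bucket 6 empty -> new chain.
Insert 718: h=7, bucket 7 nonempty -> append to chain.
Insert 539: h=6, bucket 6 nonempty -> append to chain.
Insert 587: h=8, bucket 8 empty -> new chain.
Insert 29: h=6, bucket 6 nonempty -> append to chain.
Insert 729: h=6, bucket 6 nonempty -> append to chain.
Insert 189: h=6, bucket 6 nonempty -> append to chain.
Final buckets:
0: —
1: —
2: 553
3: —
4: —
5: 710
6: 269 -> 539 -> 29 -> 729 -> 189
7: 478 -> 778 -> 718
8: 587
9: —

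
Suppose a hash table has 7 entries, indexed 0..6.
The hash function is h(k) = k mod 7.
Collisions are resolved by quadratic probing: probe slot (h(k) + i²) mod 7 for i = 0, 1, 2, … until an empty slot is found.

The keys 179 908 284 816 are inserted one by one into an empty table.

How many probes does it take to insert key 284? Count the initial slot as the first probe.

3

179 hashes to 4; slot 4 is free => place at 4.
908 hashes to 5; slot 5 is free => place at 5.
284 hashes to 4; 4,5 taken => place at 1.
816 hashes to 4; 4,5,1 taken => place at 6.
Table: [∅, 284, ∅, ∅, 179, 908, 816]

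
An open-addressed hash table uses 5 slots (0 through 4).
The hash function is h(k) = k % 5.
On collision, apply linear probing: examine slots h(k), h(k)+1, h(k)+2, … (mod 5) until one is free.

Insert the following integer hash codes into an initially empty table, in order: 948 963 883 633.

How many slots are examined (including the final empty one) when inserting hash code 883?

948 hashes to 3; slot 3 is free => place at 3.
963 hashes to 3; 3 taken => place at 4.
883 hashes to 3; 3,4 taken => place at 0.
633 hashes to 3; 3,4,0 taken => place at 1.
Table: [883, 633, -, 948, 963]

3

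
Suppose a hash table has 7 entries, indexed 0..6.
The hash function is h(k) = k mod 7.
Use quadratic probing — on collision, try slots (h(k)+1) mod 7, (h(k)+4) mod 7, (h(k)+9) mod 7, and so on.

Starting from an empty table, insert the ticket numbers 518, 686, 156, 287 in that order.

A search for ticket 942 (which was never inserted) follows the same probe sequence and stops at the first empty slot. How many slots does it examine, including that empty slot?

Insert 518: h=0, slot 0 empty => index 0.
Insert 686: h=0, slot 0 occupied => index 1.
Insert 156: h=2, slot 2 empty => index 2.
Insert 287: h=0, slots 0,1 occupied => index 4.
Table: [518, 686, 156, _, 287, _, _]
Lookup 942: h=4, probe 4,5 → slot 5 empty, not found.

2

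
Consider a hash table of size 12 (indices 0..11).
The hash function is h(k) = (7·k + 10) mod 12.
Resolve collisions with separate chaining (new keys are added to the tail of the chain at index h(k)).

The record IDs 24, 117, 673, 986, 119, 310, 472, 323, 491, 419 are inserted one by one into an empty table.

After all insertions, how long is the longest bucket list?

4

24 → bucket 10
117 → bucket 1
673 → bucket 5
986 → bucket 0
119 → bucket 3
310 → bucket 8
472 → bucket 2
323 → bucket 3 (collision)
491 → bucket 3 (collision)
419 → bucket 3 (collision)
Final buckets:
0: 986
1: 117
2: 472
3: 119 -> 323 -> 491 -> 419
4: _
5: 673
6: _
7: _
8: 310
9: _
10: 24
11: _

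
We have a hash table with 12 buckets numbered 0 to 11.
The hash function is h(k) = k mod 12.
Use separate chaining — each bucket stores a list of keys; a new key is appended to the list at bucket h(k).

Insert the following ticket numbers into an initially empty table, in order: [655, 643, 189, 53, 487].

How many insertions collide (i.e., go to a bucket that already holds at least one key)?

655 -> bucket 7
643 -> bucket 7 (collision)
189 -> bucket 9
53 -> bucket 5
487 -> bucket 7 (collision)
Final buckets:
0: ∅
1: ∅
2: ∅
3: ∅
4: ∅
5: 53
6: ∅
7: 655 -> 643 -> 487
8: ∅
9: 189
10: ∅
11: ∅

2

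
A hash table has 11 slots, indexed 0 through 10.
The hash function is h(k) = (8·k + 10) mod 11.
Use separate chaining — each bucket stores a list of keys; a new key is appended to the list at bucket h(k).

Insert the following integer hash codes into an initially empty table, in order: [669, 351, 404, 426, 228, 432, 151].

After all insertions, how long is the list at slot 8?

4

669 → bucket 5
351 → bucket 2
404 → bucket 8
426 → bucket 8 (collision)
228 → bucket 8 (collision)
432 → bucket 1
151 → bucket 8 (collision)
Final buckets:
0: ∅
1: 432
2: 351
3: ∅
4: ∅
5: 669
6: ∅
7: ∅
8: 404 -> 426 -> 228 -> 151
9: ∅
10: ∅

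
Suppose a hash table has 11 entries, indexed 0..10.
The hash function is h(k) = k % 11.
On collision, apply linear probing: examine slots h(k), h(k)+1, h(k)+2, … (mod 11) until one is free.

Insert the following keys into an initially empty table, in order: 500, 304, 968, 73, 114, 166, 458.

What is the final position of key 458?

9

500: h=5 → slot 5
304: h=7 → slot 7
968: h=0 → slot 0
73: h=7, probe 7,8 → slot 8
114: h=4 → slot 4
166: h=1 → slot 1
458: h=7, probe 7,8,9 → slot 9
Table: [968, 166, ., ., 114, 500, ., 304, 73, 458, .]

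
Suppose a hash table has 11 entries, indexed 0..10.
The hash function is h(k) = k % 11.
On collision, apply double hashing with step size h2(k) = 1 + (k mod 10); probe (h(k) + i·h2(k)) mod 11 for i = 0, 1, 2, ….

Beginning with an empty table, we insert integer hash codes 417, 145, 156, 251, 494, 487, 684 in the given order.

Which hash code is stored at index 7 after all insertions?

417: h=10 → slot 10
145: h=2 → slot 2
156: h=2, h2=7, probe 2,9 → slot 9
251: h=9, h2=2, probe 9,0 → slot 0
494: h=10, h2=5, probe 10,4 → slot 4
487: h=3 → slot 3
684: h=2, h2=5, probe 2,7 → slot 7
Table: [251, —, 145, 487, 494, —, —, 684, —, 156, 417]

684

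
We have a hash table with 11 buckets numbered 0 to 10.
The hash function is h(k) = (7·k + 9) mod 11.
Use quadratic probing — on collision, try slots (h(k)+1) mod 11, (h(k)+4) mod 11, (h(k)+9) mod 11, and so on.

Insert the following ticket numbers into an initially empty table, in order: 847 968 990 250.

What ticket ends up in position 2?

Insert 847: h=9, slot 9 empty => index 9.
Insert 968: h=9, slot 9 occupied => index 10.
Insert 990: h=9, slots 9,10 occupied => index 2.
Insert 250: h=10, slot 10 occupied => index 0.
Table: [250, _, 990, _, _, _, _, _, _, 847, 968]

990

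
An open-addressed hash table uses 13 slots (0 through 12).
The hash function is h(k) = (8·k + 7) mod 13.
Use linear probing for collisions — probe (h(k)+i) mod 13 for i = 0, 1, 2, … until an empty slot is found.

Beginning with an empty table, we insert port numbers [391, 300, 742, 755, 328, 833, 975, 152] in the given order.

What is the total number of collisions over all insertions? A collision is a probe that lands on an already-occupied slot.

391: h=2 → slot 2
300: h=2, probe 2,3 → slot 3
742: h=2, probe 2,3,4 → slot 4
755: h=2, probe 2,3,4,5 → slot 5
328: h=5, probe 5,6 → slot 6
833: h=2, probe 2,3,4,5,6,7 → slot 7
975: h=7, probe 7,8 → slot 8
152: h=1 → slot 1
Table: [-, 152, 391, 300, 742, 755, 328, 833, 975, -, -, -, -]

13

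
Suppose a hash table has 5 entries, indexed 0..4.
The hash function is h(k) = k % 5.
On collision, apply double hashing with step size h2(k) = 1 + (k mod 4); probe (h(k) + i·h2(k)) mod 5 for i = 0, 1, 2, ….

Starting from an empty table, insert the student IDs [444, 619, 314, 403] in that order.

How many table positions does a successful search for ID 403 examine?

3

444: h=4 -> slot 4
619: h=4, h2=4, probe 4,3 -> slot 3
314: h=4, h2=3, probe 4,2 -> slot 2
403: h=3, h2=4, probe 3,2,1 -> slot 1
Table: [—, 403, 314, 619, 444]
Lookup 403: h=3, h2=4, probe 3,2,1 → found at 1.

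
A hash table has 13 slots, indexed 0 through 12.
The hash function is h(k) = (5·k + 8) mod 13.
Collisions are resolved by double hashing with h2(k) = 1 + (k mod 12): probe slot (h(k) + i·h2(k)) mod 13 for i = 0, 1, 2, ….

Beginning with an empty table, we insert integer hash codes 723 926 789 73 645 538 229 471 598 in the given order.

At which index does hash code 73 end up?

11

723 hashes to 9; slot 9 is free -> place at 9.
926 hashes to 10; slot 10 is free -> place at 10.
789 hashes to 1; slot 1 is free -> place at 1.
73 hashes to 9, h2=2; 9 taken -> place at 11.
645 hashes to 9, h2=10; 9 taken -> place at 6.
538 hashes to 7; slot 7 is free -> place at 7.
229 hashes to 9, h2=2; 9,11 taken -> place at 0.
471 hashes to 10, h2=4; 10,1 taken -> place at 5.
598 hashes to 8; slot 8 is free -> place at 8.
Table: [229, 789, —, —, —, 471, 645, 538, 598, 723, 926, 73, —]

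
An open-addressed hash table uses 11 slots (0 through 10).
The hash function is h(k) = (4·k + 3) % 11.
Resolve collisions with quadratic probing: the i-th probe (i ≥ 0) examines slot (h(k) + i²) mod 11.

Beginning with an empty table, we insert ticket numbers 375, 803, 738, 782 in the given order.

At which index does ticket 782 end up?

375: h=7 → slot 7
803: h=3 → slot 3
738: h=7, probe 7,8 → slot 8
782: h=7, probe 7,8,0 → slot 0
Table: [782, -, -, 803, -, -, -, 375, 738, -, -]

0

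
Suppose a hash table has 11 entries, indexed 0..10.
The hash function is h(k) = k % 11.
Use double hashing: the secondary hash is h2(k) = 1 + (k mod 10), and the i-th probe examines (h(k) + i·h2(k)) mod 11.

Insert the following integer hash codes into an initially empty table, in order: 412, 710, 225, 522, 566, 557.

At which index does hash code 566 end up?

1

412 hashes to 5; slot 5 is free -> place at 5.
710 hashes to 6; slot 6 is free -> place at 6.
225 hashes to 5, h2=6; 5 taken -> place at 0.
522 hashes to 5, h2=3; 5 taken -> place at 8.
566 hashes to 5, h2=7; 5 taken -> place at 1.
557 hashes to 7; slot 7 is free -> place at 7.
Table: [225, 566, _, _, _, 412, 710, 557, 522, _, _]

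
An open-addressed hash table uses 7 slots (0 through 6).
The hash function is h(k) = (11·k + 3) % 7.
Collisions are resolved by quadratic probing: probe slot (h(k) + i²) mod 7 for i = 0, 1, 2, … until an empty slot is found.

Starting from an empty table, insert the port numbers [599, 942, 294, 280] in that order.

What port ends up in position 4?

280

599: h=5 => slot 5
942: h=5, probe 5,6 => slot 6
294: h=3 => slot 3
280: h=3, probe 3,4 => slot 4
Table: [-, -, -, 294, 280, 599, 942]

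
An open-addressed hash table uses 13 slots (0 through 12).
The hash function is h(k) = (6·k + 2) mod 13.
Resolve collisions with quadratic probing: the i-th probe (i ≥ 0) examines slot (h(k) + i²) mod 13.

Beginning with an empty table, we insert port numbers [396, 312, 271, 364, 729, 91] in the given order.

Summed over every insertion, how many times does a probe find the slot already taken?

Insert 396: h=12, slot 12 empty → index 12.
Insert 312: h=2, slot 2 empty → index 2.
Insert 271: h=3, slot 3 empty → index 3.
Insert 364: h=2, slots 2,3 occupied → index 6.
Insert 729: h=8, slot 8 empty → index 8.
Insert 91: h=2, slots 2,3,6 occupied → index 11.
Table: [-, -, 312, 271, -, -, 364, -, 729, -, -, 91, 396]

5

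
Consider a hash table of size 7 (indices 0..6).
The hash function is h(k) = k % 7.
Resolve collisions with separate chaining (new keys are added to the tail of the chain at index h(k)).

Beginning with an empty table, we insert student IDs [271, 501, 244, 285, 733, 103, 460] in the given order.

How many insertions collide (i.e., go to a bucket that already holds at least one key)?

4

271 -> bucket 5
501 -> bucket 4
244 -> bucket 6
285 -> bucket 5 (collision)
733 -> bucket 5 (collision)
103 -> bucket 5 (collision)
460 -> bucket 5 (collision)
Final buckets:
0: ∅
1: ∅
2: ∅
3: ∅
4: 501
5: 271 -> 285 -> 733 -> 103 -> 460
6: 244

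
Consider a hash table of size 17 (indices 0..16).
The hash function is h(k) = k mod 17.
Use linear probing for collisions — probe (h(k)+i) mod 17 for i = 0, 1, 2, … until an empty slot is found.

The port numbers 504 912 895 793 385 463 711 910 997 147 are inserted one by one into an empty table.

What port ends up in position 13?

895

504: h=11 => slot 11
912: h=11, probe 11,12 => slot 12
895: h=11, probe 11,12,13 => slot 13
793: h=11, probe 11,12,13,14 => slot 14
385: h=11, probe 11,12,13,14,15 => slot 15
463: h=4 => slot 4
711: h=14, probe 14,15,16 => slot 16
910: h=9 => slot 9
997: h=11, probe 11,12,13,14,15,16,0 => slot 0
147: h=11, probe 11,12,13,14,15,16,0,1 => slot 1
Table: [997, 147, —, —, 463, —, —, —, —, 910, —, 504, 912, 895, 793, 385, 711]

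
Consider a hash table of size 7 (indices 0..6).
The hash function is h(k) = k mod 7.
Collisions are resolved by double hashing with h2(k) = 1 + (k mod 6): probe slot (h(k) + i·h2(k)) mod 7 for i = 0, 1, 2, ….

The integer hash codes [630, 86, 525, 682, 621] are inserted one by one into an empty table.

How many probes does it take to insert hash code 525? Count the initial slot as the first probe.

2

630: h=0 -> slot 0
86: h=2 -> slot 2
525: h=0, h2=4, probe 0,4 -> slot 4
682: h=3 -> slot 3
621: h=5 -> slot 5
Table: [630, ., 86, 682, 525, 621, .]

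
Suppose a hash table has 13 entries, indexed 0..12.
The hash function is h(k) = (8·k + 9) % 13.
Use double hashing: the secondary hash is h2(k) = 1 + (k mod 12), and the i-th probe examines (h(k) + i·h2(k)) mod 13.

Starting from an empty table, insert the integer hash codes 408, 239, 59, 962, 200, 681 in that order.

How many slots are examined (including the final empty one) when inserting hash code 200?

2

408: h=10 → slot 10
239: h=10, h2=12, probe 10,9 → slot 9
59: h=0 → slot 0
962: h=9, h2=3, probe 9,12 → slot 12
200: h=10, h2=9, probe 10,6 → slot 6
681: h=10, h2=10, probe 10,7 → slot 7
Table: [59, _, _, _, _, _, 200, 681, _, 239, 408, _, 962]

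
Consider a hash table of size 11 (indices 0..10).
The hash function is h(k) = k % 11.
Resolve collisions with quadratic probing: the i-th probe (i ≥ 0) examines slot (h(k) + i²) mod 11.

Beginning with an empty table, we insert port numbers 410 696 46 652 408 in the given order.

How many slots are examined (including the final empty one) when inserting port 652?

3

Insert 410: h=3, slot 3 empty -> index 3.
Insert 696: h=3, slot 3 occupied -> index 4.
Insert 46: h=2, slot 2 empty -> index 2.
Insert 652: h=3, slots 3,4 occupied -> index 7.
Insert 408: h=1, slot 1 empty -> index 1.
Table: [_, 408, 46, 410, 696, _, _, 652, _, _, _]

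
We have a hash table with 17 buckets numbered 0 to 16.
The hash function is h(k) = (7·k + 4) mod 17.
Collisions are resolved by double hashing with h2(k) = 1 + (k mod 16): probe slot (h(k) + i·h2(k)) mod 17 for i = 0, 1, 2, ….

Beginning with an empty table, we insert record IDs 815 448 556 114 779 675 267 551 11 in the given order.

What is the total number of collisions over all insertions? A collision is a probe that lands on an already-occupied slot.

3

Insert 815: h=14, slot 14 empty -> index 14.
Insert 448: h=12, slot 12 empty -> index 12.
Insert 556: h=3, slot 3 empty -> index 3.
Insert 114: h=3, h2=3, slot 3 occupied -> index 6.
Insert 779: h=0, slot 0 empty -> index 0.
Insert 675: h=3, h2=4, slot 3 occupied -> index 7.
Insert 267: h=3, h2=12, slot 3 occupied -> index 15.
Insert 551: h=2, slot 2 empty -> index 2.
Insert 11: h=13, slot 13 empty -> index 13.
Table: [779, —, 551, 556, —, —, 114, 675, —, —, —, —, 448, 11, 815, 267, —]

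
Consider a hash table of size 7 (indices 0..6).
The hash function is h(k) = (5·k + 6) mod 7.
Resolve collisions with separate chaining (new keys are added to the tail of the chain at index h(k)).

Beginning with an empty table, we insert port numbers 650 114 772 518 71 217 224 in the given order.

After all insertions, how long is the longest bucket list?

Insert 650: h=1, bucket 1 empty → new chain.
Insert 114: h=2, bucket 2 empty → new chain.
Insert 772: h=2, bucket 2 nonempty → append to chain.
Insert 518: h=6, bucket 6 empty → new chain.
Insert 71: h=4, bucket 4 empty → new chain.
Insert 217: h=6, bucket 6 nonempty → append to chain.
Insert 224: h=6, bucket 6 nonempty → append to chain.
Final buckets:
0: ∅
1: 650
2: 114 -> 772
3: ∅
4: 71
5: ∅
6: 518 -> 217 -> 224

3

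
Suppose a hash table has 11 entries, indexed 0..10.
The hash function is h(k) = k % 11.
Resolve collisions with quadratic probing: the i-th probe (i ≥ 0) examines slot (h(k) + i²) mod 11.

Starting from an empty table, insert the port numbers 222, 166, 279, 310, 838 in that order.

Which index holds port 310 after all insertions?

Insert 222: h=2, slot 2 empty -> index 2.
Insert 166: h=1, slot 1 empty -> index 1.
Insert 279: h=4, slot 4 empty -> index 4.
Insert 310: h=2, slot 2 occupied -> index 3.
Insert 838: h=2, slots 2,3 occupied -> index 6.
Table: [∅, 166, 222, 310, 279, ∅, 838, ∅, ∅, ∅, ∅]

3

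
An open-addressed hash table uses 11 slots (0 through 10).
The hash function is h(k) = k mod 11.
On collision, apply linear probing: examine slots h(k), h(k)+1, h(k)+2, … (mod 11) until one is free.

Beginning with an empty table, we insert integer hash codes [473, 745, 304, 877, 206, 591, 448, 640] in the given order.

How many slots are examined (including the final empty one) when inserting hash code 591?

Insert 473: h=0, slot 0 empty -> index 0.
Insert 745: h=8, slot 8 empty -> index 8.
Insert 304: h=7, slot 7 empty -> index 7.
Insert 877: h=8, slot 8 occupied -> index 9.
Insert 206: h=8, slots 8,9 occupied -> index 10.
Insert 591: h=8, slots 8,9,10,0 occupied -> index 1.
Insert 448: h=8, slots 8,9,10,0,1 occupied -> index 2.
Insert 640: h=2, slot 2 occupied -> index 3.
Table: [473, 591, 448, 640, _, _, _, 304, 745, 877, 206]

5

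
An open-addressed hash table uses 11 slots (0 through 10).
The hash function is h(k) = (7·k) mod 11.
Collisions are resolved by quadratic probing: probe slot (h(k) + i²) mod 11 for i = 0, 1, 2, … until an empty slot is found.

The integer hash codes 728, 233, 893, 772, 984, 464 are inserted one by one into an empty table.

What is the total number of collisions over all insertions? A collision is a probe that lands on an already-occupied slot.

Insert 728: h=3, slot 3 empty -> index 3.
Insert 233: h=3, slot 3 occupied -> index 4.
Insert 893: h=3, slots 3,4 occupied -> index 7.
Insert 772: h=3, slots 3,4,7 occupied -> index 1.
Insert 984: h=2, slot 2 empty -> index 2.
Insert 464: h=3, slots 3,4,7,1 occupied -> index 8.
Table: [-, 772, 984, 728, 233, -, -, 893, 464, -, -]

10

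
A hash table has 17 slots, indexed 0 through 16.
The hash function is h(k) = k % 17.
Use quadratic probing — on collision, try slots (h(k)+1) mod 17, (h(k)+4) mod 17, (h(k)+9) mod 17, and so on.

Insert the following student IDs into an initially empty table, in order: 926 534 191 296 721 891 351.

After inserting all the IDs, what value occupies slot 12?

926: h=8 → slot 8
534: h=7 → slot 7
191: h=4 → slot 4
296: h=7, probe 7,8,11 → slot 11
721: h=7, probe 7,8,11,16 → slot 16
891: h=7, probe 7,8,11,16,6 → slot 6
351: h=11, probe 11,12 → slot 12
Table: [—, —, —, —, 191, —, 891, 534, 926, —, —, 296, 351, —, —, —, 721]

351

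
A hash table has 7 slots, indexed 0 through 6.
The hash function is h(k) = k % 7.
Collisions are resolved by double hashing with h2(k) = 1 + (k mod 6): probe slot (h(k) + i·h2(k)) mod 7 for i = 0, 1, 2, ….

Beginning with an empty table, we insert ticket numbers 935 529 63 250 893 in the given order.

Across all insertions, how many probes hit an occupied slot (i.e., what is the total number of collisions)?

2

935 hashes to 4; slot 4 is free → place at 4.
529 hashes to 4, h2=2; 4 taken → place at 6.
63 hashes to 0; slot 0 is free → place at 0.
250 hashes to 5; slot 5 is free → place at 5.
893 hashes to 4, h2=6; 4 taken → place at 3.
Table: [63, ∅, ∅, 893, 935, 250, 529]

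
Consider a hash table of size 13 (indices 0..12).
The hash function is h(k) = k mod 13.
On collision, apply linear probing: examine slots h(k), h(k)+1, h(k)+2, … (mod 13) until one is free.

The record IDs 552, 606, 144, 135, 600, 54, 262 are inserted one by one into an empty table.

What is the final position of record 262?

4

552: h=6 → slot 6
606: h=8 → slot 8
144: h=1 → slot 1
135: h=5 → slot 5
600: h=2 → slot 2
54: h=2, probe 2,3 → slot 3
262: h=2, probe 2,3,4 → slot 4
Table: [—, 144, 600, 54, 262, 135, 552, —, 606, —, —, —, —]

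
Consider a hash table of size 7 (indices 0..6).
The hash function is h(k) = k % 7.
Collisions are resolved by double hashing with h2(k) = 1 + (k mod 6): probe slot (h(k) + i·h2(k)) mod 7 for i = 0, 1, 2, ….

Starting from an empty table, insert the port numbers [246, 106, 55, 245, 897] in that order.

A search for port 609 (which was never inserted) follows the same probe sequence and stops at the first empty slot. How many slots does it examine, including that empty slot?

Insert 246: h=1, slot 1 empty → index 1.
Insert 106: h=1, h2=5, slot 1 occupied → index 6.
Insert 55: h=6, h2=2, slots 6,1 occupied → index 3.
Insert 245: h=0, slot 0 empty → index 0.
Insert 897: h=1, h2=4, slot 1 occupied → index 5.
Table: [245, 246, -, 55, -, 897, 106]
Lookup 609: h=0, h2=4, probe 0,4 → slot 4 empty, not found.

2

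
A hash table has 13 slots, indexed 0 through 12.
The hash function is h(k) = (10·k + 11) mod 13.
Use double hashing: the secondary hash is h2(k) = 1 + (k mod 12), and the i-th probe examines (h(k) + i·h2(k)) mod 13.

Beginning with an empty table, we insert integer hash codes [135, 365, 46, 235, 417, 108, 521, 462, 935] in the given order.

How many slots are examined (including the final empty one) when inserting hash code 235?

3

135 hashes to 9; slot 9 is free -> place at 9.
365 hashes to 8; slot 8 is free -> place at 8.
46 hashes to 3; slot 3 is free -> place at 3.
235 hashes to 8, h2=8; 8,3 taken -> place at 11.
417 hashes to 8, h2=10; 8 taken -> place at 5.
108 hashes to 12; slot 12 is free -> place at 12.
521 hashes to 8, h2=6; 8 taken -> place at 1.
462 hashes to 3, h2=7; 3 taken -> place at 10.
935 hashes to 1, h2=12; 1 taken -> place at 0.
Table: [935, 521, _, 46, _, 417, _, _, 365, 135, 462, 235, 108]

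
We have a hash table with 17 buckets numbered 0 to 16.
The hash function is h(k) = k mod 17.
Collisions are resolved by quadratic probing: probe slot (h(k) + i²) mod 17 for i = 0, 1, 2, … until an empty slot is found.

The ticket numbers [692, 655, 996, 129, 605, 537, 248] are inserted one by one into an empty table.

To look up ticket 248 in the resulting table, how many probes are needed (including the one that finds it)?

6

692 hashes to 12; slot 12 is free => place at 12.
655 hashes to 9; slot 9 is free => place at 9.
996 hashes to 10; slot 10 is free => place at 10.
129 hashes to 10; 10 taken => place at 11.
605 hashes to 10; 10,11 taken => place at 14.
537 hashes to 10; 10,11,14 taken => place at 2.
248 hashes to 10; 10,11,14,2,9 taken => place at 1.
Table: [_, 248, 537, _, _, _, _, _, _, 655, 996, 129, 692, _, 605, _, _]
Lookup 248: h=10, probe 10,11,14,2,9,1 → found at 1.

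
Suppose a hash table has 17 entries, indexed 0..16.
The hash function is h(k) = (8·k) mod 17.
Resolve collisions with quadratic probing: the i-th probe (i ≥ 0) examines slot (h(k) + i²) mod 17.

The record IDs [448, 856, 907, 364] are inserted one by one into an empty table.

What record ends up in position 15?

856

448 hashes to 14; slot 14 is free → place at 14.
856 hashes to 14; 14 taken → place at 15.
907 hashes to 14; 14,15 taken → place at 1.
364 hashes to 5; slot 5 is free → place at 5.
Table: [., 907, ., ., ., 364, ., ., ., ., ., ., ., ., 448, 856, .]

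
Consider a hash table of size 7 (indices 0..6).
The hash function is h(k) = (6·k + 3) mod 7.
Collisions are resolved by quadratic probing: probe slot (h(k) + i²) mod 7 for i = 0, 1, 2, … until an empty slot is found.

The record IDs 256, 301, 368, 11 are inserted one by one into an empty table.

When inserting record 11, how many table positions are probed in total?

4

Insert 256: h=6, slot 6 empty → index 6.
Insert 301: h=3, slot 3 empty → index 3.
Insert 368: h=6, slot 6 occupied → index 0.
Insert 11: h=6, slots 6,0,3 occupied → index 1.
Table: [368, 11, —, 301, —, —, 256]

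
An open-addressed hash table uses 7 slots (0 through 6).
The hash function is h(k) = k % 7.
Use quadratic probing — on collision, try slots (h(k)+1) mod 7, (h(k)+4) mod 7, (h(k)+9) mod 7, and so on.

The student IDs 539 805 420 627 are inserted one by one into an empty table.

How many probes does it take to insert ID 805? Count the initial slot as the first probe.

539: h=0 → slot 0
805: h=0, probe 0,1 → slot 1
420: h=0, probe 0,1,4 → slot 4
627: h=4, probe 4,5 → slot 5
Table: [539, 805, ∅, ∅, 420, 627, ∅]

2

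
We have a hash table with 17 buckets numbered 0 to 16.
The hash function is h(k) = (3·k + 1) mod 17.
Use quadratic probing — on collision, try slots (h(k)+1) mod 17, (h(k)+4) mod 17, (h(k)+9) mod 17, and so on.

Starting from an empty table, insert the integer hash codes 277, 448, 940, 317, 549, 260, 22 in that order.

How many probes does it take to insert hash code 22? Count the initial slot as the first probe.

277 hashes to 16; slot 16 is free → place at 16.
448 hashes to 2; slot 2 is free → place at 2.
940 hashes to 16; 16 taken → place at 0.
317 hashes to 0; 0 taken → place at 1.
549 hashes to 16; 16,0 taken → place at 3.
260 hashes to 16; 16,0,3 taken → place at 8.
22 hashes to 16; 16,0,3,8 taken → place at 15.
Table: [940, 317, 448, 549, -, -, -, -, 260, -, -, -, -, -, -, 22, 277]

5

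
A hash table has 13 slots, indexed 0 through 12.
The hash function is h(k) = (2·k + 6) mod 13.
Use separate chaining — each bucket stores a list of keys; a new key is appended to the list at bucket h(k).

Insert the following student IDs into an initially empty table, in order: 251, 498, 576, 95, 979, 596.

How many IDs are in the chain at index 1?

251 -> bucket 1
498 -> bucket 1 (collision)
576 -> bucket 1 (collision)
95 -> bucket 1 (collision)
979 -> bucket 1 (collision)
596 -> bucket 2
Final buckets:
0: -
1: 251 -> 498 -> 576 -> 95 -> 979
2: 596
3: -
4: -
5: -
6: -
7: -
8: -
9: -
10: -
11: -
12: -

5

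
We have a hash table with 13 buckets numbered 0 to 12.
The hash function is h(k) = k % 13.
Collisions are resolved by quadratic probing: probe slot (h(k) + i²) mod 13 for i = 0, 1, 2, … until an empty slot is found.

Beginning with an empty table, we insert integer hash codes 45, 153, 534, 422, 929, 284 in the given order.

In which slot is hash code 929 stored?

2

45: h=6 => slot 6
153: h=10 => slot 10
534: h=1 => slot 1
422: h=6, probe 6,7 => slot 7
929: h=6, probe 6,7,10,2 => slot 2
284: h=11 => slot 11
Table: [—, 534, 929, —, —, —, 45, 422, —, —, 153, 284, —]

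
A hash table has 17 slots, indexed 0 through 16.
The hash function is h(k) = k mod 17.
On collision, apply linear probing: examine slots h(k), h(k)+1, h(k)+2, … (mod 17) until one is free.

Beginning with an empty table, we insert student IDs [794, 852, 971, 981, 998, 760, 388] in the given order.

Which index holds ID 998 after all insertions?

14

794 hashes to 12; slot 12 is free => place at 12.
852 hashes to 2; slot 2 is free => place at 2.
971 hashes to 2; 2 taken => place at 3.
981 hashes to 12; 12 taken => place at 13.
998 hashes to 12; 12,13 taken => place at 14.
760 hashes to 12; 12,13,14 taken => place at 15.
388 hashes to 14; 14,15 taken => place at 16.
Table: [—, —, 852, 971, —, —, —, —, —, —, —, —, 794, 981, 998, 760, 388]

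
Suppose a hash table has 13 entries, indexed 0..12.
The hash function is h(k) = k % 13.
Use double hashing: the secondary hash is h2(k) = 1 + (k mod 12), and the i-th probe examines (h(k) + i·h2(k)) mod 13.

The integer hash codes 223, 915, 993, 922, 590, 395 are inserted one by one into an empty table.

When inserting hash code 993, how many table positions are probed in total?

3

223 hashes to 2; slot 2 is free => place at 2.
915 hashes to 5; slot 5 is free => place at 5.
993 hashes to 5, h2=10; 5,2 taken => place at 12.
922 hashes to 12, h2=11; 12 taken => place at 10.
590 hashes to 5, h2=3; 5 taken => place at 8.
395 hashes to 5, h2=12; 5 taken => place at 4.
Table: [_, _, 223, _, 395, 915, _, _, 590, _, 922, _, 993]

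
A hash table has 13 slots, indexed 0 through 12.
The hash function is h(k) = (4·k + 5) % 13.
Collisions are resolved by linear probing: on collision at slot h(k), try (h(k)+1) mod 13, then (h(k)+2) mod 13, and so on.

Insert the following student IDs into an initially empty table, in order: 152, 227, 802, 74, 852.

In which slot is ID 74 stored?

152: h=2 -> slot 2
227: h=3 -> slot 3
802: h=2, probe 2,3,4 -> slot 4
74: h=2, probe 2,3,4,5 -> slot 5
852: h=7 -> slot 7
Table: [—, —, 152, 227, 802, 74, —, 852, —, —, —, —, —]

5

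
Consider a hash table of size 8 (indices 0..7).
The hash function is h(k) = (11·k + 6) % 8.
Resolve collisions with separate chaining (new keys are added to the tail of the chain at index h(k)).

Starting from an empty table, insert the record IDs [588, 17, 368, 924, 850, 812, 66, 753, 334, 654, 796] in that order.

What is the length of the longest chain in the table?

4

Insert 588: h=2, bucket 2 empty -> new chain.
Insert 17: h=1, bucket 1 empty -> new chain.
Insert 368: h=6, bucket 6 empty -> new chain.
Insert 924: h=2, bucket 2 nonempty -> append to chain.
Insert 850: h=4, bucket 4 empty -> new chain.
Insert 812: h=2, bucket 2 nonempty -> append to chain.
Insert 66: h=4, bucket 4 nonempty -> append to chain.
Insert 753: h=1, bucket 1 nonempty -> append to chain.
Insert 334: h=0, bucket 0 empty -> new chain.
Insert 654: h=0, bucket 0 nonempty -> append to chain.
Insert 796: h=2, bucket 2 nonempty -> append to chain.
Final buckets:
0: 334 -> 654
1: 17 -> 753
2: 588 -> 924 -> 812 -> 796
3: —
4: 850 -> 66
5: —
6: 368
7: —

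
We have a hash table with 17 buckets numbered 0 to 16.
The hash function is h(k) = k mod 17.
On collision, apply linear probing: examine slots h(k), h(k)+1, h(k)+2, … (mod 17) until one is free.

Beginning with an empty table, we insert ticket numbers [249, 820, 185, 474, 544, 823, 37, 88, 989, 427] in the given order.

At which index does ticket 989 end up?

6

Insert 249: h=11, slot 11 empty → index 11.
Insert 820: h=4, slot 4 empty → index 4.
Insert 185: h=15, slot 15 empty → index 15.
Insert 474: h=15, slot 15 occupied → index 16.
Insert 544: h=0, slot 0 empty → index 0.
Insert 823: h=7, slot 7 empty → index 7.
Insert 37: h=3, slot 3 empty → index 3.
Insert 88: h=3, slots 3,4 occupied → index 5.
Insert 989: h=3, slots 3,4,5 occupied → index 6.
Insert 427: h=2, slot 2 empty → index 2.
Table: [544, —, 427, 37, 820, 88, 989, 823, —, —, —, 249, —, —, —, 185, 474]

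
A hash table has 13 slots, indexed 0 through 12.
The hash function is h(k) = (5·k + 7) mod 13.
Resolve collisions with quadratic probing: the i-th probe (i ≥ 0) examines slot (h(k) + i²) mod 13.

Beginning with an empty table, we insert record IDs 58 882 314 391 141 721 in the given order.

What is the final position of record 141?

1

58: h=11 → slot 11
882: h=10 → slot 10
314: h=4 → slot 4
391: h=12 → slot 12
141: h=10, probe 10,11,1 → slot 1
721: h=11, probe 11,12,2 → slot 2
Table: [_, 141, 721, _, 314, _, _, _, _, _, 882, 58, 391]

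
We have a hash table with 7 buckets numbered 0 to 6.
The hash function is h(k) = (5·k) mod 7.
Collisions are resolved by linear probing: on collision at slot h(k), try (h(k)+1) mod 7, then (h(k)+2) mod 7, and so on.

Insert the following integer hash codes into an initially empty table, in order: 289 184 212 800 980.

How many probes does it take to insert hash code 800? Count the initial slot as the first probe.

4

289 hashes to 3; slot 3 is free -> place at 3.
184 hashes to 3; 3 taken -> place at 4.
212 hashes to 3; 3,4 taken -> place at 5.
800 hashes to 3; 3,4,5 taken -> place at 6.
980 hashes to 0; slot 0 is free -> place at 0.
Table: [980, _, _, 289, 184, 212, 800]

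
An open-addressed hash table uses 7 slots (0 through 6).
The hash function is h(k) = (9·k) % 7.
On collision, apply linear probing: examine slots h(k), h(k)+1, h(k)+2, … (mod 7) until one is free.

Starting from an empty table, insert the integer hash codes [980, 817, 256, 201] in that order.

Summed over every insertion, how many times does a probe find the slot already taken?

980 hashes to 0; slot 0 is free → place at 0.
817 hashes to 3; slot 3 is free → place at 3.
256 hashes to 1; slot 1 is free → place at 1.
201 hashes to 3; 3 taken → place at 4.
Table: [980, 256, _, 817, 201, _, _]

1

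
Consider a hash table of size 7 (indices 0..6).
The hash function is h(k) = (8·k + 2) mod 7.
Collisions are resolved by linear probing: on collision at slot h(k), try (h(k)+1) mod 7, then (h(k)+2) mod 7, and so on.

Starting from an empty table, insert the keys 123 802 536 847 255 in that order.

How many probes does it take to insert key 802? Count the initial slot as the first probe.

Insert 123: h=6, slot 6 empty => index 6.
Insert 802: h=6, slot 6 occupied => index 0.
Insert 536: h=6, slots 6,0 occupied => index 1.
Insert 847: h=2, slot 2 empty => index 2.
Insert 255: h=5, slot 5 empty => index 5.
Table: [802, 536, 847, ∅, ∅, 255, 123]

2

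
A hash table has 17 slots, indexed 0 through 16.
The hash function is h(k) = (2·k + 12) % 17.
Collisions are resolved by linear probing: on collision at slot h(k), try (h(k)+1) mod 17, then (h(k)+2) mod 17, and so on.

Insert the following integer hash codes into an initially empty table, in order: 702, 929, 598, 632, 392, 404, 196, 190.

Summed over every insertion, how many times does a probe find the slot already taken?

702: h=5 → slot 5
929: h=0 → slot 0
598: h=1 → slot 1
632: h=1, probe 1,2 → slot 2
392: h=14 → slot 14
404: h=4 → slot 4
196: h=13 → slot 13
190: h=1, probe 1,2,3 → slot 3
Table: [929, 598, 632, 190, 404, 702, ∅, ∅, ∅, ∅, ∅, ∅, ∅, 196, 392, ∅, ∅]

3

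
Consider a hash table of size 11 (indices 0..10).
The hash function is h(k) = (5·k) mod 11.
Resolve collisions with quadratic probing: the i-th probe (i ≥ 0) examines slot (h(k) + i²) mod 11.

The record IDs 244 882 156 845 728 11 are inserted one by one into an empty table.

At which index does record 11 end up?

4

244 hashes to 10; slot 10 is free => place at 10.
882 hashes to 10; 10 taken => place at 0.
156 hashes to 10; 10,0 taken => place at 3.
845 hashes to 1; slot 1 is free => place at 1.
728 hashes to 10; 10,0,3 taken => place at 8.
11 hashes to 0; 0,1 taken => place at 4.
Table: [882, 845, -, 156, 11, -, -, -, 728, -, 244]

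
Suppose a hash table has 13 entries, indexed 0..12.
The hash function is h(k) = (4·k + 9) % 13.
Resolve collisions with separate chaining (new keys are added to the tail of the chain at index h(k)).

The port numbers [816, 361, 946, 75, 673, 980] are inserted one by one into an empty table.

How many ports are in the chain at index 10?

5

816 -> bucket 10
361 -> bucket 10 (collision)
946 -> bucket 10 (collision)
75 -> bucket 10 (collision)
673 -> bucket 10 (collision)
980 -> bucket 3
Final buckets:
0: ∅
1: ∅
2: ∅
3: 980
4: ∅
5: ∅
6: ∅
7: ∅
8: ∅
9: ∅
10: 816 -> 361 -> 946 -> 75 -> 673
11: ∅
12: ∅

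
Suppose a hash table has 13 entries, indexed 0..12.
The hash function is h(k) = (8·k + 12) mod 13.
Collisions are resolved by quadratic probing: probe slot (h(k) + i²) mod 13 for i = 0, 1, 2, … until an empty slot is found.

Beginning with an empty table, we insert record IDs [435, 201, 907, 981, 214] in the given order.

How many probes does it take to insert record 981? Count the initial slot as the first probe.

435 hashes to 8; slot 8 is free -> place at 8.
201 hashes to 8; 8 taken -> place at 9.
907 hashes to 1; slot 1 is free -> place at 1.
981 hashes to 8; 8,9 taken -> place at 12.
214 hashes to 8; 8,9,12 taken -> place at 4.
Table: [., 907, ., ., 214, ., ., ., 435, 201, ., ., 981]

3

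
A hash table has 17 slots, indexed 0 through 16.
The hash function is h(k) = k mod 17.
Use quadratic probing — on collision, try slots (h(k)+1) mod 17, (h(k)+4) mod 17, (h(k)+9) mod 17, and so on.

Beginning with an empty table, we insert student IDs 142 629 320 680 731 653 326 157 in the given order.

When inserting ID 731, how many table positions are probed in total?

3

Insert 142: h=6, slot 6 empty -> index 6.
Insert 629: h=0, slot 0 empty -> index 0.
Insert 320: h=14, slot 14 empty -> index 14.
Insert 680: h=0, slot 0 occupied -> index 1.
Insert 731: h=0, slots 0,1 occupied -> index 4.
Insert 653: h=7, slot 7 empty -> index 7.
Insert 326: h=3, slot 3 empty -> index 3.
Insert 157: h=4, slot 4 occupied -> index 5.
Table: [629, 680, ., 326, 731, 157, 142, 653, ., ., ., ., ., ., 320, ., .]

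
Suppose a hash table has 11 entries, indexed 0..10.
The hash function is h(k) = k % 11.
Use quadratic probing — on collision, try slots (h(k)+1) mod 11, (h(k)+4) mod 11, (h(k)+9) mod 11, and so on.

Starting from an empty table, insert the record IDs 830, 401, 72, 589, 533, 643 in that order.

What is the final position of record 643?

830 hashes to 5; slot 5 is free -> place at 5.
401 hashes to 5; 5 taken -> place at 6.
72 hashes to 6; 6 taken -> place at 7.
589 hashes to 6; 6,7 taken -> place at 10.
533 hashes to 5; 5,6 taken -> place at 9.
643 hashes to 5; 5,6,9 taken -> place at 3.
Table: [_, _, _, 643, _, 830, 401, 72, _, 533, 589]

3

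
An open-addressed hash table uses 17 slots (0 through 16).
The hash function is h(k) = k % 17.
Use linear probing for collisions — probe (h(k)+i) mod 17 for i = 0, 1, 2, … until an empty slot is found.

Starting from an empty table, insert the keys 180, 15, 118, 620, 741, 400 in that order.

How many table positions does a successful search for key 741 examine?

2

Insert 180: h=10, slot 10 empty → index 10.
Insert 15: h=15, slot 15 empty → index 15.
Insert 118: h=16, slot 16 empty → index 16.
Insert 620: h=8, slot 8 empty → index 8.
Insert 741: h=10, slot 10 occupied → index 11.
Insert 400: h=9, slot 9 empty → index 9.
Table: [∅, ∅, ∅, ∅, ∅, ∅, ∅, ∅, 620, 400, 180, 741, ∅, ∅, ∅, 15, 118]
Lookup 741: h=10, probe 10,11 → found at 11.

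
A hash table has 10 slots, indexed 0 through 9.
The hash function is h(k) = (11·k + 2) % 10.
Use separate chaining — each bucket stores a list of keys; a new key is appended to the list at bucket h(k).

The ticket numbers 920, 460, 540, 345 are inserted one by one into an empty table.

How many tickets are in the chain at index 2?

920 → bucket 2
460 → bucket 2 (collision)
540 → bucket 2 (collision)
345 → bucket 7
Final buckets:
0: _
1: _
2: 920 -> 460 -> 540
3: _
4: _
5: _
6: _
7: 345
8: _
9: _

3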